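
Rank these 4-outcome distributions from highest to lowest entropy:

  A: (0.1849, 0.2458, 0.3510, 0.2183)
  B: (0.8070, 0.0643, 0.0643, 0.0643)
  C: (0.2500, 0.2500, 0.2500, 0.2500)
C > A > B

Key insight: Entropy is maximized by uniform distributions and minimized by concentrated distributions.

- Uniform distributions have maximum entropy log₂(4) = 2.0000 bits
- The more "peaked" or concentrated a distribution, the lower its entropy

Entropies:
  H(A) = 1.9574 bits
  H(B) = 1.0136 bits
  H(C) = 2.0000 bits

Ranking: C > A > B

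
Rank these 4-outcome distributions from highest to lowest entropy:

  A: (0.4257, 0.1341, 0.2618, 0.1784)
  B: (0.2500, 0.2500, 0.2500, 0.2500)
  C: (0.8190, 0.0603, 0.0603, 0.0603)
B > A > C

Key insight: Entropy is maximized by uniform distributions and minimized by concentrated distributions.

- Uniform distributions have maximum entropy log₂(4) = 2.0000 bits
- The more "peaked" or concentrated a distribution, the lower its entropy

Entropies:
  H(A) = 1.8630 bits
  H(B) = 2.0000 bits
  H(C) = 0.9691 bits

Ranking: B > A > C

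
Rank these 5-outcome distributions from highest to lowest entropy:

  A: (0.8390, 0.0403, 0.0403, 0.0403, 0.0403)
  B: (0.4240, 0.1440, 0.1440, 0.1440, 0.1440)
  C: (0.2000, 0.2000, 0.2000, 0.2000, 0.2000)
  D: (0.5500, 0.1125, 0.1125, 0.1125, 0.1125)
C > B > D > A

Key insight: Entropy is maximized by uniform distributions and minimized by concentrated distributions.

Entropies:
  H(A) = 0.9587 bits
  H(B) = 2.1353 bits
  H(C) = 2.3219 bits
  H(D) = 1.8928 bits

Ranking: C > B > D > A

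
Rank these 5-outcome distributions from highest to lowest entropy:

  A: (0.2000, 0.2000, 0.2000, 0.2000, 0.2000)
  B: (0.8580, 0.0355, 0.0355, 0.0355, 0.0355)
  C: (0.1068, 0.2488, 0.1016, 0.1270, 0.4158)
A > C > B

Key insight: Entropy is maximized by uniform distributions and minimized by concentrated distributions.

- Uniform distributions have maximum entropy log₂(5) = 2.3219 bits
- The more "peaked" or concentrated a distribution, the lower its entropy

Entropies:
  H(A) = 2.3219 bits
  H(B) = 0.8735 bits
  H(C) = 2.0837 bits

Ranking: A > C > B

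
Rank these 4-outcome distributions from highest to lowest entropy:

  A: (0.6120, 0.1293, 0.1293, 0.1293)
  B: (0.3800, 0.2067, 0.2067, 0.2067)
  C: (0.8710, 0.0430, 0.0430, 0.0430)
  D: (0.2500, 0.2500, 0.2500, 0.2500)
D > B > A > C

Key insight: Entropy is maximized by uniform distributions and minimized by concentrated distributions.

Entropies:
  H(A) = 1.5785 bits
  H(B) = 1.9407 bits
  H(C) = 0.7591 bits
  H(D) = 2.0000 bits

Ranking: D > B > A > C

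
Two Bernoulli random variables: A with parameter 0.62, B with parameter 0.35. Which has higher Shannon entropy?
A

For binary distributions, entropy is maximized at p=0.5 and decreases as p moves toward 0 or 1.

H(A) = H(0.62) = 0.9580 bits
H(B) = H(0.35) = 0.9341 bits

Distribution A (p=0.62) is closer to uniform (p=0.5), so it has higher entropy.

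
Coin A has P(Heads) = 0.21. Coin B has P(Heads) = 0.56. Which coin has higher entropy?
B

For binary distributions, entropy is maximized at p=0.5 and decreases as p moves toward 0 or 1.

H(A) = H(0.21) = 0.7415 bits
H(B) = H(0.56) = 0.9896 bits

Distribution B (p=0.56) is closer to uniform (p=0.5), so it has higher entropy.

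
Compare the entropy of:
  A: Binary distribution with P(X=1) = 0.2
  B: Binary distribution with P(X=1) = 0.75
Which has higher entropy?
B

For binary distributions, entropy is maximized at p=0.5 and decreases as p moves toward 0 or 1.

H(A) = H(0.2) = 0.7219 bits
H(B) = H(0.75) = 0.8113 bits

Distribution B (p=0.75) is closer to uniform (p=0.5), so it has higher entropy.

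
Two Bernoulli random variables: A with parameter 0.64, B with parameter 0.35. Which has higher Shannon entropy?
A

For binary distributions, entropy is maximized at p=0.5 and decreases as p moves toward 0 or 1.

H(A) = H(0.64) = 0.9427 bits
H(B) = H(0.35) = 0.9341 bits

Distribution A (p=0.64) is closer to uniform (p=0.5), so it has higher entropy.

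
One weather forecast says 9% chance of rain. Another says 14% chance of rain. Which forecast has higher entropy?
14% forecast

Treat each forecast as a Bernoulli distribution. Binary entropy is maximized at p=0.5 and falls off symmetrically toward 0 or 1. The 14% forecast is closer to 50%, so it is more uncertain. H(9%) ≈ 0.436 bits, H(14%) ≈ 0.584 bits.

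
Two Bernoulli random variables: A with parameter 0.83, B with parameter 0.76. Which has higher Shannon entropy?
B

For binary distributions, entropy is maximized at p=0.5 and decreases as p moves toward 0 or 1.

H(A) = H(0.83) = 0.6577 bits
H(B) = H(0.76) = 0.7950 bits

Distribution B (p=0.76) is closer to uniform (p=0.5), so it has higher entropy.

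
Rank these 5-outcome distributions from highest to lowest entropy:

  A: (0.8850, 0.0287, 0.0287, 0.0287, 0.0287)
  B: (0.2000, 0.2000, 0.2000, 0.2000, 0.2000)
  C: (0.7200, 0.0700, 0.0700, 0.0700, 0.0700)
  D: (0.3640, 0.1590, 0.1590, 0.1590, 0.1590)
B > D > C > A

Key insight: Entropy is maximized by uniform distributions and minimized by concentrated distributions.

Entropies:
  H(A) = 0.7448 bits
  H(B) = 2.3219 bits
  H(C) = 1.4155 bits
  H(D) = 2.2180 bits

Ranking: B > D > C > A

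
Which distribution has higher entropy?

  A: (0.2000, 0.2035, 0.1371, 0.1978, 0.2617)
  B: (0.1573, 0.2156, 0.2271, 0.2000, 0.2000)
B

Both distributions are close to uniform, making this a harder comparison.

H(A) = 2.2933 bits
H(B) = 2.3114 bits

The distribution closer to uniform has higher entropy.
Answer: B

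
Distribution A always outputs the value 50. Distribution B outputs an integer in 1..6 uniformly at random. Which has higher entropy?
B

A is deterministic, so H(A) = 0. B is uniform over 6 outcomes, so H(B) = log₂(6) = 2.585 bits. Any distribution with genuine randomness has higher entropy than a deterministic one.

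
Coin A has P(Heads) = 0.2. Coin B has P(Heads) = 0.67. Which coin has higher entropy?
B

For binary distributions, entropy is maximized at p=0.5 and decreases as p moves toward 0 or 1.

H(A) = H(0.2) = 0.7219 bits
H(B) = H(0.67) = 0.9149 bits

Distribution B (p=0.67) is closer to uniform (p=0.5), so it has higher entropy.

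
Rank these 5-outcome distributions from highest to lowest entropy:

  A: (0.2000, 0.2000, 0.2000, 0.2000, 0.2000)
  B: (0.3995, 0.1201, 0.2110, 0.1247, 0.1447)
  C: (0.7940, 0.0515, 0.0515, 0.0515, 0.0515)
A > B > C

Key insight: Entropy is maximized by uniform distributions and minimized by concentrated distributions.

- Uniform distributions have maximum entropy log₂(5) = 2.3219 bits
- The more "peaked" or concentrated a distribution, the lower its entropy

Entropies:
  H(A) = 2.3219 bits
  H(B) = 2.1477 bits
  H(C) = 1.1458 bits

Ranking: A > B > C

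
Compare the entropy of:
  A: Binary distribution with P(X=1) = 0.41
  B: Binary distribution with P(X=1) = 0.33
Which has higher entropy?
A

For binary distributions, entropy is maximized at p=0.5 and decreases as p moves toward 0 or 1.

H(A) = H(0.41) = 0.9765 bits
H(B) = H(0.33) = 0.9149 bits

Distribution A (p=0.41) is closer to uniform (p=0.5), so it has higher entropy.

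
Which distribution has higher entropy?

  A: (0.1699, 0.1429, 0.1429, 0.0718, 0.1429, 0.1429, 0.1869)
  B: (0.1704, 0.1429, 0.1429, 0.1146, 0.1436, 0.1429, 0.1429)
B

Both distributions are close to uniform, making this a harder comparison.

H(A) = 2.7637 bits
H(B) = 2.7994 bits

The distribution closer to uniform has higher entropy.
Answer: B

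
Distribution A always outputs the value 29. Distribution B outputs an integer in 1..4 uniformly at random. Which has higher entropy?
B

A is deterministic, so H(A) = 0. B is uniform over 4 outcomes, so H(B) = log₂(4) = 2.000 bits. Any distribution with genuine randomness has higher entropy than a deterministic one.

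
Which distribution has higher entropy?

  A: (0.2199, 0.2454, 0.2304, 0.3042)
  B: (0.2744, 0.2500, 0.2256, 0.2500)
B

Both distributions are close to uniform, making this a harder comparison.

H(A) = 1.9881 bits
H(B) = 1.9966 bits

The distribution closer to uniform has higher entropy.
Answer: B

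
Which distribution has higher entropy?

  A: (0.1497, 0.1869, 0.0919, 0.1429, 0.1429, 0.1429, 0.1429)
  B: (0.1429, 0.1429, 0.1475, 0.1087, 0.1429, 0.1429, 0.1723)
B

Both distributions are close to uniform, making this a harder comparison.

H(A) = 2.7832 bits
H(B) = 2.7967 bits

The distribution closer to uniform has higher entropy.
Answer: B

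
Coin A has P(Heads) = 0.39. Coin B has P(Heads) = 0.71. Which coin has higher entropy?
A

For binary distributions, entropy is maximized at p=0.5 and decreases as p moves toward 0 or 1.

H(A) = H(0.39) = 0.9648 bits
H(B) = H(0.71) = 0.8687 bits

Distribution A (p=0.39) is closer to uniform (p=0.5), so it has higher entropy.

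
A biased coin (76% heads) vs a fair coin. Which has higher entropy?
Fair coin

The fair coin is uniform (p=0.5), maximizing binary entropy at 1 bit. The biased coin has H(0.76) ≈ 0.795 bits — its outcome is more predictable, so its entropy is lower.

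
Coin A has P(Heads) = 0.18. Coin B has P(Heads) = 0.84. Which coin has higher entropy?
A

For binary distributions, entropy is maximized at p=0.5 and decreases as p moves toward 0 or 1.

H(A) = H(0.18) = 0.6801 bits
H(B) = H(0.84) = 0.6343 bits

Distribution A (p=0.18) is closer to uniform (p=0.5), so it has higher entropy.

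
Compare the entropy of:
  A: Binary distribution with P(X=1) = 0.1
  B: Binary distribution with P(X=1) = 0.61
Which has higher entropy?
B

For binary distributions, entropy is maximized at p=0.5 and decreases as p moves toward 0 or 1.

H(A) = H(0.1) = 0.4690 bits
H(B) = H(0.61) = 0.9648 bits

Distribution B (p=0.61) is closer to uniform (p=0.5), so it has higher entropy.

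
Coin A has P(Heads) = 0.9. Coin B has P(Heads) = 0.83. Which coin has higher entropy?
B

For binary distributions, entropy is maximized at p=0.5 and decreases as p moves toward 0 or 1.

H(A) = H(0.9) = 0.4690 bits
H(B) = H(0.83) = 0.6577 bits

Distribution B (p=0.83) is closer to uniform (p=0.5), so it has higher entropy.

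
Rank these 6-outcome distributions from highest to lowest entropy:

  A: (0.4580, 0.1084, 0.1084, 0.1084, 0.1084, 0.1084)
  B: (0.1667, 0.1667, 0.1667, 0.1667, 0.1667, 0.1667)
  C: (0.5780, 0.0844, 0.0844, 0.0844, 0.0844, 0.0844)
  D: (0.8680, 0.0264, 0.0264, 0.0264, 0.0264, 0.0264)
B > A > C > D

Key insight: Entropy is maximized by uniform distributions and minimized by concentrated distributions.

Entropies:
  H(A) = 2.2534 bits
  H(B) = 2.5850 bits
  H(C) = 1.9622 bits
  H(D) = 0.8694 bits

Ranking: B > A > C > D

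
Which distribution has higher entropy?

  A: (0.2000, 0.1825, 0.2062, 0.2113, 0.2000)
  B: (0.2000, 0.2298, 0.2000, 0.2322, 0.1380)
A

Both distributions are close to uniform, making this a harder comparison.

H(A) = 2.3202 bits
H(B) = 2.2997 bits

The distribution closer to uniform has higher entropy.
Answer: A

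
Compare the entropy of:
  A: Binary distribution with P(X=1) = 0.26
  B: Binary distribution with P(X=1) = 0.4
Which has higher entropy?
B

For binary distributions, entropy is maximized at p=0.5 and decreases as p moves toward 0 or 1.

H(A) = H(0.26) = 0.8267 bits
H(B) = H(0.4) = 0.9710 bits

Distribution B (p=0.4) is closer to uniform (p=0.5), so it has higher entropy.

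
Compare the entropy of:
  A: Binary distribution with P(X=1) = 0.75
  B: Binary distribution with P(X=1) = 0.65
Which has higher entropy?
B

For binary distributions, entropy is maximized at p=0.5 and decreases as p moves toward 0 or 1.

H(A) = H(0.75) = 0.8113 bits
H(B) = H(0.65) = 0.9341 bits

Distribution B (p=0.65) is closer to uniform (p=0.5), so it has higher entropy.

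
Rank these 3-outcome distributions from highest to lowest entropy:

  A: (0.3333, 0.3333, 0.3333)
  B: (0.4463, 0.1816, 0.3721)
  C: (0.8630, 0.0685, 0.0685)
A > B > C

Key insight: Entropy is maximized by uniform distributions and minimized by concentrated distributions.

- Uniform distributions have maximum entropy log₂(3) = 1.5850 bits
- The more "peaked" or concentrated a distribution, the lower its entropy

Entropies:
  H(A) = 1.5850 bits
  H(B) = 1.4971 bits
  H(C) = 0.7133 bits

Ranking: A > B > C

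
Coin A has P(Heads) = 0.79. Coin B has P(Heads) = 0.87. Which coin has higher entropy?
A

For binary distributions, entropy is maximized at p=0.5 and decreases as p moves toward 0 or 1.

H(A) = H(0.79) = 0.7415 bits
H(B) = H(0.87) = 0.5574 bits

Distribution A (p=0.79) is closer to uniform (p=0.5), so it has higher entropy.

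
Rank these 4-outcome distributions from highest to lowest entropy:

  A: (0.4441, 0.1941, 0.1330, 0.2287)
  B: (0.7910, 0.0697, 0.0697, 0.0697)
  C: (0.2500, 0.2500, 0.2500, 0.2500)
C > A > B

Key insight: Entropy is maximized by uniform distributions and minimized by concentrated distributions.

- Uniform distributions have maximum entropy log₂(4) = 2.0000 bits
- The more "peaked" or concentrated a distribution, the lower its entropy

Entropies:
  H(A) = 1.8531 bits
  H(B) = 1.0708 bits
  H(C) = 2.0000 bits

Ranking: C > A > B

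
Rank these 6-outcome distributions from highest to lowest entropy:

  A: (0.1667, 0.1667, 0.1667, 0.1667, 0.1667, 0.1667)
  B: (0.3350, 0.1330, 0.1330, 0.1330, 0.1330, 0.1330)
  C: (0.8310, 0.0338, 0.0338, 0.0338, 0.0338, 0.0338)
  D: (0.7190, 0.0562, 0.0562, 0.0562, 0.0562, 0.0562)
A > B > D > C

Key insight: Entropy is maximized by uniform distributions and minimized by concentrated distributions.

Entropies:
  H(A) = 2.5850 bits
  H(B) = 2.4640 bits
  H(C) = 1.0478 bits
  H(D) = 1.5093 bits

Ranking: A > B > D > C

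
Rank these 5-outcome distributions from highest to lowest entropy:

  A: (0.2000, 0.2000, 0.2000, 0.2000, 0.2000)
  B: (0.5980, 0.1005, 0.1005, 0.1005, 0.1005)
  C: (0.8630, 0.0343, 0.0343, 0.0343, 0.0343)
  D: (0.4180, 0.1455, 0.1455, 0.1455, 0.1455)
A > D > B > C

Key insight: Entropy is maximized by uniform distributions and minimized by concentrated distributions.

Entropies:
  H(A) = 2.3219 bits
  H(B) = 1.7761 bits
  H(C) = 0.8503 bits
  H(D) = 2.1445 bits

Ranking: A > D > B > C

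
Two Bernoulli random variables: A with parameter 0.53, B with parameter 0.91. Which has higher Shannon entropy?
A

For binary distributions, entropy is maximized at p=0.5 and decreases as p moves toward 0 or 1.

H(A) = H(0.53) = 0.9974 bits
H(B) = H(0.91) = 0.4365 bits

Distribution A (p=0.53) is closer to uniform (p=0.5), so it has higher entropy.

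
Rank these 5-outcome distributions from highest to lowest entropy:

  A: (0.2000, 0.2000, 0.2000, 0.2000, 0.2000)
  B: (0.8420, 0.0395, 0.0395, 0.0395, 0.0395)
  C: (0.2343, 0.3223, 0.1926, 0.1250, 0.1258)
A > C > B

Key insight: Entropy is maximized by uniform distributions and minimized by concentrated distributions.

- Uniform distributions have maximum entropy log₂(5) = 2.3219 bits
- The more "peaked" or concentrated a distribution, the lower its entropy

Entropies:
  H(A) = 2.3219 bits
  H(B) = 0.9455 bits
  H(C) = 2.2260 bits

Ranking: A > C > B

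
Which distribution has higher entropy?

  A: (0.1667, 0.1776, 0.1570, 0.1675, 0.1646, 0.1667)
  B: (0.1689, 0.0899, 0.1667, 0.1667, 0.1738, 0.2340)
A

Both distributions are close to uniform, making this a harder comparison.

H(A) = 2.5840 bits
H(B) = 2.5367 bits

The distribution closer to uniform has higher entropy.
Answer: A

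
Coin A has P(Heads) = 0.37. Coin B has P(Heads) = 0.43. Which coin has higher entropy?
B

For binary distributions, entropy is maximized at p=0.5 and decreases as p moves toward 0 or 1.

H(A) = H(0.37) = 0.9507 bits
H(B) = H(0.43) = 0.9858 bits

Distribution B (p=0.43) is closer to uniform (p=0.5), so it has higher entropy.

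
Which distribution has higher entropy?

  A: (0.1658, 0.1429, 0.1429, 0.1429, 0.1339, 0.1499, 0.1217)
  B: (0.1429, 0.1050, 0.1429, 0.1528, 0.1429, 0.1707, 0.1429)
A

Both distributions are close to uniform, making this a harder comparison.

H(A) = 2.8018 bits
H(B) = 2.7952 bits

The distribution closer to uniform has higher entropy.
Answer: A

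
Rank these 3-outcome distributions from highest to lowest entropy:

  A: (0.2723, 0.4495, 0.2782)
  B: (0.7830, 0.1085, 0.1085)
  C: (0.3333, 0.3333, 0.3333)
C > A > B

Key insight: Entropy is maximized by uniform distributions and minimized by concentrated distributions.

- Uniform distributions have maximum entropy log₂(3) = 1.5850 bits
- The more "peaked" or concentrated a distribution, the lower its entropy

Entropies:
  H(A) = 1.5431 bits
  H(B) = 0.9717 bits
  H(C) = 1.5850 bits

Ranking: C > A > B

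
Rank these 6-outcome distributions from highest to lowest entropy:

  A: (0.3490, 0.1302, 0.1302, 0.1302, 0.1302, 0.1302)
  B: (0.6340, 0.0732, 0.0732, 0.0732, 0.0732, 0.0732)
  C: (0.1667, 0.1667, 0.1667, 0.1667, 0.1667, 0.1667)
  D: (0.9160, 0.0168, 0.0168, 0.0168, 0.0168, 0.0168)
C > A > B > D

Key insight: Entropy is maximized by uniform distributions and minimized by concentrated distributions.

Entropies:
  H(A) = 2.4447 bits
  H(B) = 1.7974 bits
  H(C) = 2.5850 bits
  H(D) = 0.6112 bits

Ranking: C > A > B > D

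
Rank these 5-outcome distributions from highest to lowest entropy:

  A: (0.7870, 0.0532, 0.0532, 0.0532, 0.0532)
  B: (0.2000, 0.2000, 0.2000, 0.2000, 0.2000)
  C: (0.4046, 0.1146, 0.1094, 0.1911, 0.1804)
B > C > A

Key insight: Entropy is maximized by uniform distributions and minimized by concentrated distributions.

- Uniform distributions have maximum entropy log₂(5) = 2.3219 bits
- The more "peaked" or concentrated a distribution, the lower its entropy

Entropies:
  H(A) = 1.1732 bits
  H(B) = 2.3219 bits
  H(C) = 2.1375 bits

Ranking: B > C > A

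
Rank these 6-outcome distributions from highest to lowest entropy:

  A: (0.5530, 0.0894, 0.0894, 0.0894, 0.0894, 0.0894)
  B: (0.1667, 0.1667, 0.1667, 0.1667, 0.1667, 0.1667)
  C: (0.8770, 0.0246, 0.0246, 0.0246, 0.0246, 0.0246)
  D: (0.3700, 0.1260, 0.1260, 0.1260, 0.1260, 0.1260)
B > D > A > C

Key insight: Entropy is maximized by uniform distributions and minimized by concentrated distributions.

Entropies:
  H(A) = 2.0298 bits
  H(B) = 2.5850 bits
  H(C) = 0.8235 bits
  H(D) = 2.4135 bits

Ranking: B > D > A > C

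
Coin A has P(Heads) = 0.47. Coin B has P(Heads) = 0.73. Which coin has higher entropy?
A

For binary distributions, entropy is maximized at p=0.5 and decreases as p moves toward 0 or 1.

H(A) = H(0.47) = 0.9974 bits
H(B) = H(0.73) = 0.8415 bits

Distribution A (p=0.47) is closer to uniform (p=0.5), so it has higher entropy.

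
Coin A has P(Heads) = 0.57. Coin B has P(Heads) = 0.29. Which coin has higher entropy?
A

For binary distributions, entropy is maximized at p=0.5 and decreases as p moves toward 0 or 1.

H(A) = H(0.57) = 0.9858 bits
H(B) = H(0.29) = 0.8687 bits

Distribution A (p=0.57) is closer to uniform (p=0.5), so it has higher entropy.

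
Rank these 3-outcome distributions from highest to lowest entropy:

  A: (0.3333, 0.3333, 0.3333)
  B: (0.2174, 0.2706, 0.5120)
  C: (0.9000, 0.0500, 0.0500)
A > B > C

Key insight: Entropy is maximized by uniform distributions and minimized by concentrated distributions.

- Uniform distributions have maximum entropy log₂(3) = 1.5850 bits
- The more "peaked" or concentrated a distribution, the lower its entropy

Entropies:
  H(A) = 1.5850 bits
  H(B) = 1.4834 bits
  H(C) = 0.5690 bits

Ranking: A > B > C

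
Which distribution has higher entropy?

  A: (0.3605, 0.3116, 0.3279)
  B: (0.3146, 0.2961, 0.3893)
A

Both distributions are close to uniform, making this a harder comparison.

H(A) = 1.5823 bits
H(B) = 1.5747 bits

The distribution closer to uniform has higher entropy.
Answer: A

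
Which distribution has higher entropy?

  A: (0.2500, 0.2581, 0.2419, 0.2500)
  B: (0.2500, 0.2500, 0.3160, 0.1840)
A

Both distributions are close to uniform, making this a harder comparison.

H(A) = 1.9996 bits
H(B) = 1.9746 bits

The distribution closer to uniform has higher entropy.
Answer: A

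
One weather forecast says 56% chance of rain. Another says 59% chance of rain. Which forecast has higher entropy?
56% forecast

Treat each forecast as a Bernoulli distribution. Binary entropy is maximized at p=0.5 and falls off symmetrically toward 0 or 1. The 56% forecast is closer to 50%, so it is more uncertain. H(56%) ≈ 0.990 bits, H(59%) ≈ 0.977 bits.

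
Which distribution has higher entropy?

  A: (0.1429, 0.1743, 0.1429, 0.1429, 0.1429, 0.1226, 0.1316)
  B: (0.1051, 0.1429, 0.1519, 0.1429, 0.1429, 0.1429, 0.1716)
A

Both distributions are close to uniform, making this a harder comparison.

H(A) = 2.7998 bits
H(B) = 2.7951 bits

The distribution closer to uniform has higher entropy.
Answer: A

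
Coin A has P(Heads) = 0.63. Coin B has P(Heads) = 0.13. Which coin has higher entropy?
A

For binary distributions, entropy is maximized at p=0.5 and decreases as p moves toward 0 or 1.

H(A) = H(0.63) = 0.9507 bits
H(B) = H(0.13) = 0.5574 bits

Distribution A (p=0.63) is closer to uniform (p=0.5), so it has higher entropy.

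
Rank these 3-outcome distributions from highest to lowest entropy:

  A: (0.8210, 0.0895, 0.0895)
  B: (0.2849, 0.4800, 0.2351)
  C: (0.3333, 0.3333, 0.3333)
C > B > A

Key insight: Entropy is maximized by uniform distributions and minimized by concentrated distributions.

- Uniform distributions have maximum entropy log₂(3) = 1.5850 bits
- The more "peaked" or concentrated a distribution, the lower its entropy

Entropies:
  H(A) = 0.8569 bits
  H(B) = 1.5154 bits
  H(C) = 1.5850 bits

Ranking: C > B > A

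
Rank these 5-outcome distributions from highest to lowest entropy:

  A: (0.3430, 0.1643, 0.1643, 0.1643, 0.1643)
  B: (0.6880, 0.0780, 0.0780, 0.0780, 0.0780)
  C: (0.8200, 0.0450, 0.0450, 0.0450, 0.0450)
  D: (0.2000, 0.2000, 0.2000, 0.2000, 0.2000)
D > A > B > C

Key insight: Entropy is maximized by uniform distributions and minimized by concentrated distributions.

Entropies:
  H(A) = 2.2417 bits
  H(B) = 1.5195 bits
  H(C) = 1.0401 bits
  H(D) = 2.3219 bits

Ranking: D > A > B > C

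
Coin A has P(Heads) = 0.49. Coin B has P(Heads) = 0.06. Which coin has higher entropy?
A

For binary distributions, entropy is maximized at p=0.5 and decreases as p moves toward 0 or 1.

H(A) = H(0.49) = 0.9997 bits
H(B) = H(0.06) = 0.3274 bits

Distribution A (p=0.49) is closer to uniform (p=0.5), so it has higher entropy.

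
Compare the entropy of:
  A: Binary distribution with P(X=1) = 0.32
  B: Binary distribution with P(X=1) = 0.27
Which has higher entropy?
A

For binary distributions, entropy is maximized at p=0.5 and decreases as p moves toward 0 or 1.

H(A) = H(0.32) = 0.9044 bits
H(B) = H(0.27) = 0.8415 bits

Distribution A (p=0.32) is closer to uniform (p=0.5), so it has higher entropy.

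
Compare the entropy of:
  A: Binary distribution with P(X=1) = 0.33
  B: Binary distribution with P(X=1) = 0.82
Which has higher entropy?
A

For binary distributions, entropy is maximized at p=0.5 and decreases as p moves toward 0 or 1.

H(A) = H(0.33) = 0.9149 bits
H(B) = H(0.82) = 0.6801 bits

Distribution A (p=0.33) is closer to uniform (p=0.5), so it has higher entropy.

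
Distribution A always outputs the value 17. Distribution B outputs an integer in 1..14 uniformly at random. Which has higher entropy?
B

A is deterministic, so H(A) = 0. B is uniform over 14 outcomes, so H(B) = log₂(14) = 3.807 bits. Any distribution with genuine randomness has higher entropy than a deterministic one.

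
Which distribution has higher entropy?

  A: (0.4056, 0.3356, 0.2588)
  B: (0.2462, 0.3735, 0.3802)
A

Both distributions are close to uniform, making this a harder comparison.

H(A) = 1.5614 bits
H(B) = 1.5590 bits

The distribution closer to uniform has higher entropy.
Answer: A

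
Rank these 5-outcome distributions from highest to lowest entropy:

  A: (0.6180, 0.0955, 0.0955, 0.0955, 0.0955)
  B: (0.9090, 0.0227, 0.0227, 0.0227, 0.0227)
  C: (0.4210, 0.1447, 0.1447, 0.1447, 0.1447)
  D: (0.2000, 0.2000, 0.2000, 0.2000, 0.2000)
D > C > A > B

Key insight: Entropy is maximized by uniform distributions and minimized by concentrated distributions.

Entropies:
  H(A) = 1.7234 bits
  H(B) = 0.6218 bits
  H(C) = 2.1399 bits
  H(D) = 2.3219 bits

Ranking: D > C > A > B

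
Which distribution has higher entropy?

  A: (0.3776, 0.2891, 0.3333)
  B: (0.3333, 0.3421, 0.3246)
B

Both distributions are close to uniform, making this a harder comparison.

H(A) = 1.5765 bits
H(B) = 1.5846 bits

The distribution closer to uniform has higher entropy.
Answer: B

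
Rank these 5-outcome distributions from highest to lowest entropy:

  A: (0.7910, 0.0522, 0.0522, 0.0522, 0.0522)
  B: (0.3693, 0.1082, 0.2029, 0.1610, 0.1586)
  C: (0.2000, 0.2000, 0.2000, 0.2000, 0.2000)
C > B > A

Key insight: Entropy is maximized by uniform distributions and minimized by concentrated distributions.

- Uniform distributions have maximum entropy log₂(5) = 2.3219 bits
- The more "peaked" or concentrated a distribution, the lower its entropy

Entropies:
  H(A) = 1.1576 bits
  H(B) = 2.1904 bits
  H(C) = 2.3219 bits

Ranking: C > B > A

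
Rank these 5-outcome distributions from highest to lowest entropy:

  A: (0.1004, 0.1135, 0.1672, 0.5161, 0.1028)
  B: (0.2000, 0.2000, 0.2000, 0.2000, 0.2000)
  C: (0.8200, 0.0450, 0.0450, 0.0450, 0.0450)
B > A > C

Key insight: Entropy is maximized by uniform distributions and minimized by concentrated distributions.

- Uniform distributions have maximum entropy log₂(5) = 2.3219 bits
- The more "peaked" or concentrated a distribution, the lower its entropy

Entropies:
  H(A) = 1.9506 bits
  H(B) = 2.3219 bits
  H(C) = 1.0401 bits

Ranking: B > A > C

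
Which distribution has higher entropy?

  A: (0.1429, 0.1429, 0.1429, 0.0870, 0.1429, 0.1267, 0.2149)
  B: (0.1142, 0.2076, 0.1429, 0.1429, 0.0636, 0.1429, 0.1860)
A

Both distributions are close to uniform, making this a harder comparison.

H(A) = 2.7650 bits
H(B) = 2.7357 bits

The distribution closer to uniform has higher entropy.
Answer: A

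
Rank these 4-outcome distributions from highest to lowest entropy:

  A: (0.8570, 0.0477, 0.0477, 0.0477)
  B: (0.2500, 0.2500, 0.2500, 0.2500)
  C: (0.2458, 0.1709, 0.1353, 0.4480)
B > C > A

Key insight: Entropy is maximized by uniform distributions and minimized by concentrated distributions.

- Uniform distributions have maximum entropy log₂(4) = 2.0000 bits
- The more "peaked" or concentrated a distribution, the lower its entropy

Entropies:
  H(A) = 0.8187 bits
  H(B) = 2.0000 bits
  H(C) = 1.8427 bits

Ranking: B > C > A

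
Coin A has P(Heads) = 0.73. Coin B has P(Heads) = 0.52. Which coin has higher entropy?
B

For binary distributions, entropy is maximized at p=0.5 and decreases as p moves toward 0 or 1.

H(A) = H(0.73) = 0.8415 bits
H(B) = H(0.52) = 0.9988 bits

Distribution B (p=0.52) is closer to uniform (p=0.5), so it has higher entropy.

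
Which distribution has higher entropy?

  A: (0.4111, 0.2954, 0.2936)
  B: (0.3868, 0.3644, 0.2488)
A

Both distributions are close to uniform, making this a harder comparison.

H(A) = 1.5660 bits
H(B) = 1.5601 bits

The distribution closer to uniform has higher entropy.
Answer: A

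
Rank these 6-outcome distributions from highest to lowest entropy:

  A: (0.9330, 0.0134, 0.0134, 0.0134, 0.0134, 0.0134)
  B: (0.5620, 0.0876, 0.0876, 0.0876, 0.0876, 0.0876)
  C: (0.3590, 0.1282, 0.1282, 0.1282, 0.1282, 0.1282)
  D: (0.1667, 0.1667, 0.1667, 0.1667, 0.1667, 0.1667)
D > C > B > A

Key insight: Entropy is maximized by uniform distributions and minimized by concentrated distributions.

Entropies:
  H(A) = 0.5102 bits
  H(B) = 2.0059 bits
  H(C) = 2.4302 bits
  H(D) = 2.5850 bits

Ranking: D > C > B > A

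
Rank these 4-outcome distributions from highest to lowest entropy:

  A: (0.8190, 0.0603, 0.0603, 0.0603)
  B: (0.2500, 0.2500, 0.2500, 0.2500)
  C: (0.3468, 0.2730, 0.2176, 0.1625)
B > C > A

Key insight: Entropy is maximized by uniform distributions and minimized by concentrated distributions.

- Uniform distributions have maximum entropy log₂(4) = 2.0000 bits
- The more "peaked" or concentrated a distribution, the lower its entropy

Entropies:
  H(A) = 0.9691 bits
  H(B) = 2.0000 bits
  H(C) = 1.9460 bits

Ranking: B > C > A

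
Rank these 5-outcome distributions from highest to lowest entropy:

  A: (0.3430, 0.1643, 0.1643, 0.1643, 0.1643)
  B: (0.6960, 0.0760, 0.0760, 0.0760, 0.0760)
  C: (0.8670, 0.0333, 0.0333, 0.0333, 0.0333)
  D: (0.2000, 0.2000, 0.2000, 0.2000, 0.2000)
D > A > B > C

Key insight: Entropy is maximized by uniform distributions and minimized by concentrated distributions.

Entropies:
  H(A) = 2.2417 bits
  H(B) = 1.4941 bits
  H(C) = 0.8316 bits
  H(D) = 2.3219 bits

Ranking: D > A > B > C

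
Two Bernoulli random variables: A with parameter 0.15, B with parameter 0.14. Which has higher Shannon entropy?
A

For binary distributions, entropy is maximized at p=0.5 and decreases as p moves toward 0 or 1.

H(A) = H(0.15) = 0.6098 bits
H(B) = H(0.14) = 0.5842 bits

Distribution A (p=0.15) is closer to uniform (p=0.5), so it has higher entropy.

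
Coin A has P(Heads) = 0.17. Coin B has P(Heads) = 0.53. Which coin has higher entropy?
B

For binary distributions, entropy is maximized at p=0.5 and decreases as p moves toward 0 or 1.

H(A) = H(0.17) = 0.6577 bits
H(B) = H(0.53) = 0.9974 bits

Distribution B (p=0.53) is closer to uniform (p=0.5), so it has higher entropy.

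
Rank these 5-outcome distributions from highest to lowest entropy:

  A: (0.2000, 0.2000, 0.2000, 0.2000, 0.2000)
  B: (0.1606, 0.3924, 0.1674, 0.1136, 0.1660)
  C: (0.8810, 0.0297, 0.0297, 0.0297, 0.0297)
A > B > C

Key insight: Entropy is maximized by uniform distributions and minimized by concentrated distributions.

- Uniform distributions have maximum entropy log₂(5) = 2.3219 bits
- The more "peaked" or concentrated a distribution, the lower its entropy

Entropies:
  H(A) = 2.3219 bits
  H(B) = 2.1714 bits
  H(C) = 0.7645 bits

Ranking: A > B > C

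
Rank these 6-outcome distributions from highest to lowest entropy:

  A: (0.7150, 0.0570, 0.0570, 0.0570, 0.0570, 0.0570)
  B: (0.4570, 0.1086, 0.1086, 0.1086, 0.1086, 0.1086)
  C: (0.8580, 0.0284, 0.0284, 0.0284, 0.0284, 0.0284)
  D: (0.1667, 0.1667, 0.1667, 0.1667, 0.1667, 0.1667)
D > B > A > C

Key insight: Entropy is maximized by uniform distributions and minimized by concentrated distributions.

Entropies:
  H(A) = 1.5239 bits
  H(B) = 2.2555 bits
  H(C) = 0.9192 bits
  H(D) = 2.5850 bits

Ranking: D > B > A > C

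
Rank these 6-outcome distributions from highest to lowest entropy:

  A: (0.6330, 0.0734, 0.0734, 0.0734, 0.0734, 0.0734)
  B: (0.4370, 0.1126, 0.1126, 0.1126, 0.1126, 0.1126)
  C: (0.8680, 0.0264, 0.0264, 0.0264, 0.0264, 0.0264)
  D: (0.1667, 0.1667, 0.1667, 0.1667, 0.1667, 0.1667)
D > B > A > C

Key insight: Entropy is maximized by uniform distributions and minimized by concentrated distributions.

Entropies:
  H(A) = 1.8005 bits
  H(B) = 2.2958 bits
  H(C) = 0.8694 bits
  H(D) = 2.5850 bits

Ranking: D > B > A > C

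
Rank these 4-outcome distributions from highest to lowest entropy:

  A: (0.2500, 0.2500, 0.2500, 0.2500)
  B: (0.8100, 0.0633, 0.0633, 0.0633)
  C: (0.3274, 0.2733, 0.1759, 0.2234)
A > C > B

Key insight: Entropy is maximized by uniform distributions and minimized by concentrated distributions.

- Uniform distributions have maximum entropy log₂(4) = 2.0000 bits
- The more "peaked" or concentrated a distribution, the lower its entropy

Entropies:
  H(A) = 2.0000 bits
  H(B) = 1.0026 bits
  H(C) = 1.9630 bits

Ranking: A > C > B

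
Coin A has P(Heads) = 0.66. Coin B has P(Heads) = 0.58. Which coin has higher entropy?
B

For binary distributions, entropy is maximized at p=0.5 and decreases as p moves toward 0 or 1.

H(A) = H(0.66) = 0.9248 bits
H(B) = H(0.58) = 0.9815 bits

Distribution B (p=0.58) is closer to uniform (p=0.5), so it has higher entropy.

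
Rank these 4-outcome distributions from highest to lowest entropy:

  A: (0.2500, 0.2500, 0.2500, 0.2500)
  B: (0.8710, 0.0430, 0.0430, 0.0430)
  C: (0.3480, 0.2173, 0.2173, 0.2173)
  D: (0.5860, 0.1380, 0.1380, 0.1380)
A > C > D > B

Key insight: Entropy is maximized by uniform distributions and minimized by concentrated distributions.

Entropies:
  H(A) = 2.0000 bits
  H(B) = 0.7591 bits
  H(C) = 1.9657 bits
  H(D) = 1.6347 bits

Ranking: A > C > D > B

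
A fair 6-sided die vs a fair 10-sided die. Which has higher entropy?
10-sided die

Both are uniform distributions; for uniform over n outcomes, H = log₂(n). H(6-sided) = log₂(6) = 2.585 bits and H(10-sided) = log₂(10) = 3.322 bits. More outcomes in a uniform distribution means higher entropy.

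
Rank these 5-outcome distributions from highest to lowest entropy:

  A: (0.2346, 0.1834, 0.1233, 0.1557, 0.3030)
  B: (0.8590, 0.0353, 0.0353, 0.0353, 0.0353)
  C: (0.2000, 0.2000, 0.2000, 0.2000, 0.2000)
C > A > B

Key insight: Entropy is maximized by uniform distributions and minimized by concentrated distributions.

- Uniform distributions have maximum entropy log₂(5) = 2.3219 bits
- The more "peaked" or concentrated a distribution, the lower its entropy

Entropies:
  H(A) = 2.2515 bits
  H(B) = 0.8689 bits
  H(C) = 2.3219 bits

Ranking: C > A > B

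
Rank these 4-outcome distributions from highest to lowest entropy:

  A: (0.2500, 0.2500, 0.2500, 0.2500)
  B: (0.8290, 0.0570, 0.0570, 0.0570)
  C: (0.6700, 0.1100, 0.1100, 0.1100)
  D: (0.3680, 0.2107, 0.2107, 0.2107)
A > D > C > B

Key insight: Entropy is maximized by uniform distributions and minimized by concentrated distributions.

Entropies:
  H(A) = 2.0000 bits
  H(B) = 0.9310 bits
  H(C) = 1.4380 bits
  H(D) = 1.9508 bits

Ranking: A > D > C > B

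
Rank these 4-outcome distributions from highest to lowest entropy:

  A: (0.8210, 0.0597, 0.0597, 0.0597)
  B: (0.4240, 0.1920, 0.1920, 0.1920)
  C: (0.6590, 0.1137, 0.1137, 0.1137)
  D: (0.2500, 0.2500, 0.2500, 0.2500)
D > B > C > A

Key insight: Entropy is maximized by uniform distributions and minimized by concentrated distributions.

Entropies:
  H(A) = 0.9616 bits
  H(B) = 1.8962 bits
  H(C) = 1.4662 bits
  H(D) = 2.0000 bits

Ranking: D > B > C > A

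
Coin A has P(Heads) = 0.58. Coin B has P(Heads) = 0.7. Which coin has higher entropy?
A

For binary distributions, entropy is maximized at p=0.5 and decreases as p moves toward 0 or 1.

H(A) = H(0.58) = 0.9815 bits
H(B) = H(0.7) = 0.8813 bits

Distribution A (p=0.58) is closer to uniform (p=0.5), so it has higher entropy.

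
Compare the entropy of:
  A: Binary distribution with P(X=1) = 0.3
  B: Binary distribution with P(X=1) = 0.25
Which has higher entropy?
A

For binary distributions, entropy is maximized at p=0.5 and decreases as p moves toward 0 or 1.

H(A) = H(0.3) = 0.8813 bits
H(B) = H(0.25) = 0.8113 bits

Distribution A (p=0.3) is closer to uniform (p=0.5), so it has higher entropy.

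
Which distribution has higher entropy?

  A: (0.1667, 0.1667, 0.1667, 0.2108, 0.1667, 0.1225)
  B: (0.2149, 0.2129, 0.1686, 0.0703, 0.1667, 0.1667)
A

Both distributions are close to uniform, making this a harder comparison.

H(A) = 2.5679 bits
H(B) = 2.5158 bits

The distribution closer to uniform has higher entropy.
Answer: A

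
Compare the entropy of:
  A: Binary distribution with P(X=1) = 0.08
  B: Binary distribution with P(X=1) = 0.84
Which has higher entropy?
B

For binary distributions, entropy is maximized at p=0.5 and decreases as p moves toward 0 or 1.

H(A) = H(0.08) = 0.4022 bits
H(B) = H(0.84) = 0.6343 bits

Distribution B (p=0.84) is closer to uniform (p=0.5), so it has higher entropy.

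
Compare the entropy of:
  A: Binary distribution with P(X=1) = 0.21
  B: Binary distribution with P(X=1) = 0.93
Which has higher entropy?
A

For binary distributions, entropy is maximized at p=0.5 and decreases as p moves toward 0 or 1.

H(A) = H(0.21) = 0.7415 bits
H(B) = H(0.93) = 0.3659 bits

Distribution A (p=0.21) is closer to uniform (p=0.5), so it has higher entropy.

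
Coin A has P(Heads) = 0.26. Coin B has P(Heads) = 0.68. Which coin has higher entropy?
B

For binary distributions, entropy is maximized at p=0.5 and decreases as p moves toward 0 or 1.

H(A) = H(0.26) = 0.8267 bits
H(B) = H(0.68) = 0.9044 bits

Distribution B (p=0.68) is closer to uniform (p=0.5), so it has higher entropy.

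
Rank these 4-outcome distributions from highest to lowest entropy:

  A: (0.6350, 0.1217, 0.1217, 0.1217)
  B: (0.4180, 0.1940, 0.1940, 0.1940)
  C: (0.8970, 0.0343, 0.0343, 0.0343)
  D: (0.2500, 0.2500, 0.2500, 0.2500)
D > B > A > C

Key insight: Entropy is maximized by uniform distributions and minimized by concentrated distributions.

Entropies:
  H(A) = 1.5253 bits
  H(B) = 1.9030 bits
  H(C) = 0.6417 bits
  H(D) = 2.0000 bits

Ranking: D > B > A > C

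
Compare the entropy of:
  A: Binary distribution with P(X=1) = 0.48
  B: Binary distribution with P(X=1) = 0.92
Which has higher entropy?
A

For binary distributions, entropy is maximized at p=0.5 and decreases as p moves toward 0 or 1.

H(A) = H(0.48) = 0.9988 bits
H(B) = H(0.92) = 0.4022 bits

Distribution A (p=0.48) is closer to uniform (p=0.5), so it has higher entropy.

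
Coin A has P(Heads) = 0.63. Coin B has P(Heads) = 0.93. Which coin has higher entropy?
A

For binary distributions, entropy is maximized at p=0.5 and decreases as p moves toward 0 or 1.

H(A) = H(0.63) = 0.9507 bits
H(B) = H(0.93) = 0.3659 bits

Distribution A (p=0.63) is closer to uniform (p=0.5), so it has higher entropy.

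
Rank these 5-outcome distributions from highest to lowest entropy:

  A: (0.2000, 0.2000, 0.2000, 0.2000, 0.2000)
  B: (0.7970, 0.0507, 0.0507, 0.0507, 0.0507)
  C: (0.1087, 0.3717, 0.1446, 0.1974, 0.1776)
A > C > B

Key insight: Entropy is maximized by uniform distributions and minimized by concentrated distributions.

- Uniform distributions have maximum entropy log₂(5) = 2.3219 bits
- The more "peaked" or concentrated a distribution, the lower its entropy

Entropies:
  H(A) = 2.3219 bits
  H(B) = 1.1339 bits
  H(C) = 2.1870 bits

Ranking: A > C > B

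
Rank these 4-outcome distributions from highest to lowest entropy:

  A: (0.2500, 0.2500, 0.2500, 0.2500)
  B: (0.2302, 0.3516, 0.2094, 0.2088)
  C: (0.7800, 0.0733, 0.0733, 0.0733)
A > B > C

Key insight: Entropy is maximized by uniform distributions and minimized by concentrated distributions.

- Uniform distributions have maximum entropy log₂(4) = 2.0000 bits
- The more "peaked" or concentrated a distribution, the lower its entropy

Entropies:
  H(A) = 2.0000 bits
  H(B) = 1.9622 bits
  H(C) = 1.1089 bits

Ranking: A > B > C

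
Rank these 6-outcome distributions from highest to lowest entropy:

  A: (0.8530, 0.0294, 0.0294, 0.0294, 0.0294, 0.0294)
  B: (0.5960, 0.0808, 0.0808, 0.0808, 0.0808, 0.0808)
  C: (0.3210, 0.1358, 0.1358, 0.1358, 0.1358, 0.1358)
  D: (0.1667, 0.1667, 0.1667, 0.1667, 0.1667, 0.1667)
D > C > B > A

Key insight: Entropy is maximized by uniform distributions and minimized by concentrated distributions.

Entropies:
  H(A) = 0.9436 bits
  H(B) = 1.9113 bits
  H(C) = 2.4821 bits
  H(D) = 2.5850 bits

Ranking: D > C > B > A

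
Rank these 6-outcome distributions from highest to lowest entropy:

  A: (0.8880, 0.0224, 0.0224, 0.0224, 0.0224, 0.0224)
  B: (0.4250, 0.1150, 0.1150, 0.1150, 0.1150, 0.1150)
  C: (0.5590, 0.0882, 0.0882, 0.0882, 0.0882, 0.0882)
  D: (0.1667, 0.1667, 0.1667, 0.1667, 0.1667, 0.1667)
D > B > C > A

Key insight: Entropy is maximized by uniform distributions and minimized by concentrated distributions.

Entropies:
  H(A) = 0.7660 bits
  H(B) = 2.3188 bits
  H(C) = 2.0139 bits
  H(D) = 2.5850 bits

Ranking: D > B > C > A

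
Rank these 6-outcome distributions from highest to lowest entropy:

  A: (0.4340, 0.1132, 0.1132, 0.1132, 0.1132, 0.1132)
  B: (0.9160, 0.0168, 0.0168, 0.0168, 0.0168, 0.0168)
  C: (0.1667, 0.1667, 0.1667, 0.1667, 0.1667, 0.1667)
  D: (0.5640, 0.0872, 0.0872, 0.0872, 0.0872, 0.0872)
C > A > D > B

Key insight: Entropy is maximized by uniform distributions and minimized by concentrated distributions.

Entropies:
  H(A) = 2.3016 bits
  H(B) = 0.6112 bits
  H(C) = 2.5850 bits
  H(D) = 2.0005 bits

Ranking: C > A > D > B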